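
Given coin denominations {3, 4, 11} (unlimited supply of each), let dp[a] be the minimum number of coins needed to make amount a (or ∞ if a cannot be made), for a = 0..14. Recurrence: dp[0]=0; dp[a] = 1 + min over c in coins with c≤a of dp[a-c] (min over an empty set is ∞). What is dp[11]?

1

 a  0  1  2  3  4  5  6  7  8  9 10 11 12 13 14
dp  0  -  -  1  1  -  2  2  2  3  3  1  3  4  2
(- denotes ∞ / unreachable)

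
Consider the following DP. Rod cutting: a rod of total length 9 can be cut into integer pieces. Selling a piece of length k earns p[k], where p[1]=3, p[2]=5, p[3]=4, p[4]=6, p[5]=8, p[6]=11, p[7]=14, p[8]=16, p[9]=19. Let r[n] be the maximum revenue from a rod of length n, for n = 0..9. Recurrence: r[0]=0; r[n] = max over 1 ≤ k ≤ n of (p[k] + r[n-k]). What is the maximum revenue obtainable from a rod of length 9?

27

   n    0    1    2    3    4    5    6    7    8    9
r[n]    0    3    6    9   12   15   18   21   24   27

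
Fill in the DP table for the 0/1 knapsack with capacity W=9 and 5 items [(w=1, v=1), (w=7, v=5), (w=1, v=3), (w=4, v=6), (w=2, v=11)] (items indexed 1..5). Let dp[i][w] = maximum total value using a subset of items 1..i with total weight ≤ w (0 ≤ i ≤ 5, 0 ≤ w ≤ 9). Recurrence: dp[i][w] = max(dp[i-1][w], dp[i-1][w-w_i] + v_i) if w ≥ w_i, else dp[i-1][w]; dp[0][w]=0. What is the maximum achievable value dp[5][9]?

21

i\w   0   1   2   3   4   5   6   7   8   9
  0   0   0   0   0   0   0   0   0   0   0
  1   0   1   1   1   1   1   1   1   1   1
  2   0   1   1   1   1   1   1   5   6   6
  3   0   3   4   4   4   4   4   5   8   9
  4   0   3   4   4   6   9  10  10  10  10
  5   0   3  11  14  15  15  17  20  21  21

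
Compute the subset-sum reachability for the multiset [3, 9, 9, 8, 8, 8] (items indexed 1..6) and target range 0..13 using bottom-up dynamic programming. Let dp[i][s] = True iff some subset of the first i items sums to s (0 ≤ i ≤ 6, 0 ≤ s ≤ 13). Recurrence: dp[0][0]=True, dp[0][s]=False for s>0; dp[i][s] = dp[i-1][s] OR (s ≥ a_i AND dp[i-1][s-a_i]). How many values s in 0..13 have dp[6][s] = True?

6

i\s   0   1   2   3   4   5   6   7   8   9  10  11  12  13
  0   T   F   F   F   F   F   F   F   F   F   F   F   F   F
  1   T   F   F   T   F   F   F   F   F   F   F   F   F   F
  2   T   F   F   T   F   F   F   F   F   T   F   F   T   F
  3   T   F   F   T   F   F   F   F   F   T   F   F   T   F
  4   T   F   F   T   F   F   F   F   T   T   F   T   T   F
  5   T   F   F   T   F   F   F   F   T   T   F   T   T   F
  6   T   F   F   T   F   F   F   F   T   T   F   T   T   F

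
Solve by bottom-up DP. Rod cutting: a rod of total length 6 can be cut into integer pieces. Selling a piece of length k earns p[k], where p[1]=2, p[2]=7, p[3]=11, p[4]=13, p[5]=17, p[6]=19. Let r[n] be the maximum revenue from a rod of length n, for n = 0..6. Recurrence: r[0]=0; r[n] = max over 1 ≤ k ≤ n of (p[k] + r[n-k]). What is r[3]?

   n    0    1    2    3    4    5    6
r[n]    0    2    7   11   14   18   22

11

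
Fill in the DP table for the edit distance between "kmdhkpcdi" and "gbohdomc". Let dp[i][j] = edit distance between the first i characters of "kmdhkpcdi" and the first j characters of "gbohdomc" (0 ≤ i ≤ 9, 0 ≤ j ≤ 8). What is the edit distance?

   ''  g  b  o  h  d  o  m  c
''  0  1  2  3  4  5  6  7  8
 k  1  1  2  3  4  5  6  7  8
 m  2  2  2  3  4  5  6  6  7
 d  3  3  3  3  4  4  5  6  7
 h  4  4  4  4  3  4  5  6  7
 k  5  5  5  5  4  4  5  6  7
 p  6  6  6  6  5  5  5  6  7
 c  7  7  7  7  6  6  6  6  6
 d  8  8  8  8  7  6  7  7  7
 i  9  9  9  9  8  7  7  8  8

8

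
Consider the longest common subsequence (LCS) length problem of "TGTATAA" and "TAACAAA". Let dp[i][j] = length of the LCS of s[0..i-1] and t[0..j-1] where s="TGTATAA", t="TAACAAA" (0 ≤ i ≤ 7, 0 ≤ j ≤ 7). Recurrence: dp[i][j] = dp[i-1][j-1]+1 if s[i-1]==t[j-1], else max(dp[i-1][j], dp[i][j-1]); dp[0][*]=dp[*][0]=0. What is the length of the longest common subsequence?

4

   ''  T  A  A  C  A  A  A
''  0  0  0  0  0  0  0  0
 T  0  1  1  1  1  1  1  1
 G  0  1  1  1  1  1  1  1
 T  0  1  1  1  1  1  1  1
 A  0  1  2  2  2  2  2  2
 T  0  1  2  2  2  2  2  2
 A  0  1  2  3  3  3  3  3
 A  0  1  2  3  3  4  4  4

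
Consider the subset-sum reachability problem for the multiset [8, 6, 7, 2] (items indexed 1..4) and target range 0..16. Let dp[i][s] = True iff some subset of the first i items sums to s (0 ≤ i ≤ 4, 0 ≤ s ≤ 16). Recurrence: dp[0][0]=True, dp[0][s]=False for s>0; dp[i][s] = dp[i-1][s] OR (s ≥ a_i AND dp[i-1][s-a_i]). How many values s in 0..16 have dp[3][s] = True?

7

i\s   0   1   2   3   4   5   6   7   8   9  10  11  12  13  14  15  16
  0   T   F   F   F   F   F   F   F   F   F   F   F   F   F   F   F   F
  1   T   F   F   F   F   F   F   F   T   F   F   F   F   F   F   F   F
  2   T   F   F   F   F   F   T   F   T   F   F   F   F   F   T   F   F
  3   T   F   F   F   F   F   T   T   T   F   F   F   F   T   T   T   F
  4   T   F   T   F   F   F   T   T   T   T   T   F   F   T   T   T   T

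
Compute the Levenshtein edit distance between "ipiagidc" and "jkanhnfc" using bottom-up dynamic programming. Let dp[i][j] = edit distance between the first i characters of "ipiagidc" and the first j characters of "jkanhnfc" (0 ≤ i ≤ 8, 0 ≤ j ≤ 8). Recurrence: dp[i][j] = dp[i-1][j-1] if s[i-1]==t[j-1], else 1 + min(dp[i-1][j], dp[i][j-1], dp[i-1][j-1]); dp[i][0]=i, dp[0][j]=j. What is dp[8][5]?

7

   ''  j  k  a  n  h  n  f  c
''  0  1  2  3  4  5  6  7  8
 i  1  1  2  3  4  5  6  7  8
 p  2  2  2  3  4  5  6  7  8
 i  3  3  3  3  4  5  6  7  8
 a  4  4  4  3  4  5  6  7  8
 g  5  5  5  4  4  5  6  7  8
 i  6  6  6  5  5  5  6  7  8
 d  7  7  7  6  6  6  6  7  8
 c  8  8  8  7  7  7  7  7  7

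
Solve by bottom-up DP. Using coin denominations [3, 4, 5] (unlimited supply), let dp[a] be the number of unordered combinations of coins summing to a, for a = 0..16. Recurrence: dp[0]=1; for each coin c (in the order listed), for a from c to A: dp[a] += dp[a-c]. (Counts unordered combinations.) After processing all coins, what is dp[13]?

after  coin     0     1     2     3     4     5     6     7     8     9    10    11    12    13    14    15    16
          3     1     0     0     1     0     0     1     0     0     1     0     0     1     0     0     1     0
          4     1     0     0     1     1     0     1     1     1     1     1     1     2     1     1     2     2
          5     1     0     0     1     1     1     1     1     2     2     2     2     3     3     3     4     4

3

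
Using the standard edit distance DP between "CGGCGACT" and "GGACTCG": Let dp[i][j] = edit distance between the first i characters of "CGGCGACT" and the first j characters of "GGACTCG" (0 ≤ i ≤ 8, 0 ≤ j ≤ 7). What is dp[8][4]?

4

   ''  G  G  A  C  T  C  G
''  0  1  2  3  4  5  6  7
 C  1  1  2  3  3  4  5  6
 G  2  1  1  2  3  4  5  5
 G  3  2  1  2  3  4  5  5
 C  4  3  2  2  2  3  4  5
 G  5  4  3  3  3  3  4  4
 A  6  5  4  3  4  4  4  5
 C  7  6  5  4  3  4  4  5
 T  8  7  6  5  4  3  4  5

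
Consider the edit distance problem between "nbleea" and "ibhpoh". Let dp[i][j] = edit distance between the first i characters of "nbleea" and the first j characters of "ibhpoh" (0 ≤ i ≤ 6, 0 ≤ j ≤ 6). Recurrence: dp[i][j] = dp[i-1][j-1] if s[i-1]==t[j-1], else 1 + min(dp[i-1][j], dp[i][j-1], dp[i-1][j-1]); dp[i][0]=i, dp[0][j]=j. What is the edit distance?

   ''  i  b  h  p  o  h
''  0  1  2  3  4  5  6
 n  1  1  2  3  4  5  6
 b  2  2  1  2  3  4  5
 l  3  3  2  2  3  4  5
 e  4  4  3  3  3  4  5
 e  5  5  4  4  4  4  5
 a  6  6  5  5  5  5  5

5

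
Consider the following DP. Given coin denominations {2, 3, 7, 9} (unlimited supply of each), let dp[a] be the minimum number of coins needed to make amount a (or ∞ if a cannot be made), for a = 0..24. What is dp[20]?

 a  0  1  2  3  4  5  6  7  8  9 10 11 12 13 14 15 16 17 18 19 20 21 22 23 24
dp  0  -  1  1  2  2  2  1  3  1  2  2  2  3  2  3  2  3  2  3  3  3  4  3  4
(- denotes ∞ / unreachable)

3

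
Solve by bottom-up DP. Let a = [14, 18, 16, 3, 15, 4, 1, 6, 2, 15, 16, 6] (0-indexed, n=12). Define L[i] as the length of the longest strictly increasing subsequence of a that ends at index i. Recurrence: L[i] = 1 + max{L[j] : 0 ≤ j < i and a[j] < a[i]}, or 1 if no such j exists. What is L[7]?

   i    0    1    2    3    4    5    6    7    8    9   10   11
a[i]   14   18   16    3   15    4    1    6    2   15   16    6
L[i]    1    2    2    1    2    2    1    3    2    4    5    3

3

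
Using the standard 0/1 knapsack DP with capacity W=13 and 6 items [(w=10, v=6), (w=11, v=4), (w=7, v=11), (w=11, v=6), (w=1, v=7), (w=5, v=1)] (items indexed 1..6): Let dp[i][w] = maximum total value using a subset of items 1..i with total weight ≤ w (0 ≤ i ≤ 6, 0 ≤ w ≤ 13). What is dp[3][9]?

11

i\w   0   1   2   3   4   5   6   7   8   9  10  11  12  13
  0   0   0   0   0   0   0   0   0   0   0   0   0   0   0
  1   0   0   0   0   0   0   0   0   0   0   6   6   6   6
  2   0   0   0   0   0   0   0   0   0   0   6   6   6   6
  3   0   0   0   0   0   0   0  11  11  11  11  11  11  11
  4   0   0   0   0   0   0   0  11  11  11  11  11  11  11
  5   0   7   7   7   7   7   7  11  18  18  18  18  18  18
  6   0   7   7   7   7   7   8  11  18  18  18  18  18  19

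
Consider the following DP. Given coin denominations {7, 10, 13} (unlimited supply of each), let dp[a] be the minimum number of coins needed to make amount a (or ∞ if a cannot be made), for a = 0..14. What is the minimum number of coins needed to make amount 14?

2

 a  0  1  2  3  4  5  6  7  8  9 10 11 12 13 14
dp  0  -  -  -  -  -  -  1  -  -  1  -  -  1  2
(- denotes ∞ / unreachable)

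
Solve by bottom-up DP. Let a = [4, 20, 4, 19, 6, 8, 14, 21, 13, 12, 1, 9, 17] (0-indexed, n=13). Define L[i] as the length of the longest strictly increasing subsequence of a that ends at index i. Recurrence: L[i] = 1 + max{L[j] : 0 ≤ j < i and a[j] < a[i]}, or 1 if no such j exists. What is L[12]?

5

   i    0    1    2    3    4    5    6    7    8    9   10   11   12
a[i]    4   20    4   19    6    8   14   21   13   12    1    9   17
L[i]    1    2    1    2    2    3    4    5    4    4    1    4    5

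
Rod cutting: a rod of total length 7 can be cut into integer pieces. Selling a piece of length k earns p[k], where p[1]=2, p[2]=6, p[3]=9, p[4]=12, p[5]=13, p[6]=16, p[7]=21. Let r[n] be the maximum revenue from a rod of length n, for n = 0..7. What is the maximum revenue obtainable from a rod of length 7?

21

   n    0    1    2    3    4    5    6    7
r[n]    0    2    6    9   12   15   18   21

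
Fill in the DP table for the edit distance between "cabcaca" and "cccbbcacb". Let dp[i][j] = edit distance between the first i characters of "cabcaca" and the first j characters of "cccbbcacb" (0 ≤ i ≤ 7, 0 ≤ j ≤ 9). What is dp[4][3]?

2

   ''  c  c  c  b  b  c  a  c  b
''  0  1  2  3  4  5  6  7  8  9
 c  1  0  1  2  3  4  5  6  7  8
 a  2  1  1  2  3  4  5  5  6  7
 b  3  2  2  2  2  3  4  5  6  6
 c  4  3  2  2  3  3  3  4  5  6
 a  5  4  3  3  3  4  4  3  4  5
 c  6  5  4  3  4  4  4  4  3  4
 a  7  6  5  4  4  5  5  4  4  4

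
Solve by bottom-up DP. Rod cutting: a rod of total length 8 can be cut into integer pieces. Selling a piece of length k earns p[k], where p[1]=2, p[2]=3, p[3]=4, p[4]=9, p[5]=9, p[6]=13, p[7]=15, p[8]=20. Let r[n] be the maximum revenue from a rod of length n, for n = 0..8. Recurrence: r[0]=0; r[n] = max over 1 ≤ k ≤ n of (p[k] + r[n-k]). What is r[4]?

9

   n    0    1    2    3    4    5    6    7    8
r[n]    0    2    4    6    9   11   13   15   20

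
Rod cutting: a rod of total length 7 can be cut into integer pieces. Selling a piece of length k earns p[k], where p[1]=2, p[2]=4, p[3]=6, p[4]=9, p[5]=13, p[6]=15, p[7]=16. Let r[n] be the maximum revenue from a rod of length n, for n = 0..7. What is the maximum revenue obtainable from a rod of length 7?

   n    0    1    2    3    4    5    6    7
r[n]    0    2    4    6    9   13   15   17

17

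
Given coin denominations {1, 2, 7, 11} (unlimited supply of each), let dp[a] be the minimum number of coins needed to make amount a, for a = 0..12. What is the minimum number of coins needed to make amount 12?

2

 a  0  1  2  3  4  5  6  7  8  9 10 11 12
dp  0  1  1  2  2  3  3  1  2  2  3  1  2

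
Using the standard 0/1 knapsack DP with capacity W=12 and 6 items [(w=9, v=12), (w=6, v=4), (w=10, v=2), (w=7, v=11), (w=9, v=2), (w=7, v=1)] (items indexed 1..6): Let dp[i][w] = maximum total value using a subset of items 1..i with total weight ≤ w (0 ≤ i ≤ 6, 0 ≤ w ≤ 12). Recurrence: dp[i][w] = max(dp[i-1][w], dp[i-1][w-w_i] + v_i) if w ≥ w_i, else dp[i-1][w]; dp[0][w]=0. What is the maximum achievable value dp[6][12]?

i\w   0   1   2   3   4   5   6   7   8   9  10  11  12
  0   0   0   0   0   0   0   0   0   0   0   0   0   0
  1   0   0   0   0   0   0   0   0   0  12  12  12  12
  2   0   0   0   0   0   0   4   4   4  12  12  12  12
  3   0   0   0   0   0   0   4   4   4  12  12  12  12
  4   0   0   0   0   0   0   4  11  11  12  12  12  12
  5   0   0   0   0   0   0   4  11  11  12  12  12  12
  6   0   0   0   0   0   0   4  11  11  12  12  12  12

12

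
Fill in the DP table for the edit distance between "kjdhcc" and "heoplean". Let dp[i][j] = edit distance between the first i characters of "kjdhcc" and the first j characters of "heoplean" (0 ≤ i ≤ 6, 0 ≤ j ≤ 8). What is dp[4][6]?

   ''  h  e  o  p  l  e  a  n
''  0  1  2  3  4  5  6  7  8
 k  1  1  2  3  4  5  6  7  8
 j  2  2  2  3  4  5  6  7  8
 d  3  3  3  3  4  5  6  7  8
 h  4  3  4  4  4  5  6  7  8
 c  5  4  4  5  5  5  6  7  8
 c  6  5  5  5  6  6  6  7  8

6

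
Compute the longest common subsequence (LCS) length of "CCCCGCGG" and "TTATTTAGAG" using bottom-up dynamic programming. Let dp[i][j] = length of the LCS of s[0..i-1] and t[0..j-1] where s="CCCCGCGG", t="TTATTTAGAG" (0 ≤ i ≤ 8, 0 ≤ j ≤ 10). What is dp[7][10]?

2

   ''  T  T  A  T  T  T  A  G  A  G
''  0  0  0  0  0  0  0  0  0  0  0
 C  0  0  0  0  0  0  0  0  0  0  0
 C  0  0  0  0  0  0  0  0  0  0  0
 C  0  0  0  0  0  0  0  0  0  0  0
 C  0  0  0  0  0  0  0  0  0  0  0
 G  0  0  0  0  0  0  0  0  1  1  1
 C  0  0  0  0  0  0  0  0  1  1  1
 G  0  0  0  0  0  0  0  0  1  1  2
 G  0  0  0  0  0  0  0  0  1  1  2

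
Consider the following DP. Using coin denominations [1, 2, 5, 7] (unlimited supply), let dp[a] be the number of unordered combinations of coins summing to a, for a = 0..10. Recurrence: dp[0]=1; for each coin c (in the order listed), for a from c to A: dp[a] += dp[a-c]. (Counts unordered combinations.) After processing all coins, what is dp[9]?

10

after  coin     0     1     2     3     4     5     6     7     8     9    10
          1     1     1     1     1     1     1     1     1     1     1     1
          2     1     1     2     2     3     3     4     4     5     5     6
          5     1     1     2     2     3     4     5     6     7     8    10
          7     1     1     2     2     3     4     5     7     8    10    12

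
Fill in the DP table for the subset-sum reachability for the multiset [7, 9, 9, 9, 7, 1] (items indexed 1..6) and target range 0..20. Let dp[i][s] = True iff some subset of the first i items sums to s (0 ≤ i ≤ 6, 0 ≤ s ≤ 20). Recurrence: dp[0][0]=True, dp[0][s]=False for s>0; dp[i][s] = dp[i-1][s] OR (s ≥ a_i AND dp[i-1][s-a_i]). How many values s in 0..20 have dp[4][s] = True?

i\s   0   1   2   3   4   5   6   7   8   9  10  11  12  13  14  15  16  17  18  19  20
  0   T   F   F   F   F   F   F   F   F   F   F   F   F   F   F   F   F   F   F   F   F
  1   T   F   F   F   F   F   F   T   F   F   F   F   F   F   F   F   F   F   F   F   F
  2   T   F   F   F   F   F   F   T   F   T   F   F   F   F   F   F   T   F   F   F   F
  3   T   F   F   F   F   F   F   T   F   T   F   F   F   F   F   F   T   F   T   F   F
  4   T   F   F   F   F   F   F   T   F   T   F   F   F   F   F   F   T   F   T   F   F
  5   T   F   F   F   F   F   F   T   F   T   F   F   F   F   T   F   T   F   T   F   F
  6   T   T   F   F   F   F   F   T   T   T   T   F   F   F   T   T   T   T   T   T   F

5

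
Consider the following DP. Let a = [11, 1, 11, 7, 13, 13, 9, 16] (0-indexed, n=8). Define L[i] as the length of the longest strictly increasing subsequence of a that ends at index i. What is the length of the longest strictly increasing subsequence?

4

   i    0    1    2    3    4    5    6    7
a[i]   11    1   11    7   13   13    9   16
L[i]    1    1    2    2    3    3    3    4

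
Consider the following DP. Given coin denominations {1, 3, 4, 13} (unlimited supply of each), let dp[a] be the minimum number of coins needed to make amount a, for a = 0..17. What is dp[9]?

 a  0  1  2  3  4  5  6  7  8  9 10 11 12 13 14 15 16 17
dp  0  1  2  1  1  2  2  2  2  3  3  3  3  1  2  3  2  2

3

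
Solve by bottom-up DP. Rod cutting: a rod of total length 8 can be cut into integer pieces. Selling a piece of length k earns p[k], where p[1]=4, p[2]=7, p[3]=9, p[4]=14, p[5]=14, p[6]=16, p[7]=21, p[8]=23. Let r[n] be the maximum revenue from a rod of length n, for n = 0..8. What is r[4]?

16

   n    0    1    2    3    4    5    6    7    8
r[n]    0    4    8   12   16   20   24   28   32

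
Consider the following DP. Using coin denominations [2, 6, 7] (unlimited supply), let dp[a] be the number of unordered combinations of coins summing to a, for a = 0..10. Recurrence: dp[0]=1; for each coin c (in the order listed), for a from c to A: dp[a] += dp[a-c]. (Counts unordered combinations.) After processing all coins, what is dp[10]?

2

after  coin     0     1     2     3     4     5     6     7     8     9    10
          2     1     0     1     0     1     0     1     0     1     0     1
          6     1     0     1     0     1     0     2     0     2     0     2
          7     1     0     1     0     1     0     2     1     2     1     2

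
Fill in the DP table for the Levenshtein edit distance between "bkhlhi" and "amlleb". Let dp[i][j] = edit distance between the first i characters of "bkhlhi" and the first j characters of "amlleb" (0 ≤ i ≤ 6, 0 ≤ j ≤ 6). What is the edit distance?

   ''  a  m  l  l  e  b
''  0  1  2  3  4  5  6
 b  1  1  2  3  4  5  5
 k  2  2  2  3  4  5  6
 h  3  3  3  3  4  5  6
 l  4  4  4  3  3  4  5
 h  5  5  5  4  4  4  5
 i  6  6  6  5  5  5  5

5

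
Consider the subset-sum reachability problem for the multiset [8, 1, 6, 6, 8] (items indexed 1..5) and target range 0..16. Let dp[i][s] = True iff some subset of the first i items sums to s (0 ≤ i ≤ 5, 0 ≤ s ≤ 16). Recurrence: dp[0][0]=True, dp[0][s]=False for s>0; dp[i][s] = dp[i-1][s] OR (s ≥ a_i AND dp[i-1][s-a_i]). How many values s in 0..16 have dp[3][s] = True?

8

i\s   0   1   2   3   4   5   6   7   8   9  10  11  12  13  14  15  16
  0   T   F   F   F   F   F   F   F   F   F   F   F   F   F   F   F   F
  1   T   F   F   F   F   F   F   F   T   F   F   F   F   F   F   F   F
  2   T   T   F   F   F   F   F   F   T   T   F   F   F   F   F   F   F
  3   T   T   F   F   F   F   T   T   T   T   F   F   F   F   T   T   F
  4   T   T   F   F   F   F   T   T   T   T   F   F   T   T   T   T   F
  5   T   T   F   F   F   F   T   T   T   T   F   F   T   T   T   T   T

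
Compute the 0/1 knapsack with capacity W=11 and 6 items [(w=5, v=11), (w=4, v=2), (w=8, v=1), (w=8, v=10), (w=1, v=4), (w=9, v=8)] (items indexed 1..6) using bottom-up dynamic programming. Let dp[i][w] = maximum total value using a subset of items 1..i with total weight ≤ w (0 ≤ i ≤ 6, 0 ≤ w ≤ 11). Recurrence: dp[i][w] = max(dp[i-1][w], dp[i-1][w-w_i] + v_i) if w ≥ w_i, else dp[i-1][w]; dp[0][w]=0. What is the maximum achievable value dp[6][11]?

i\w   0   1   2   3   4   5   6   7   8   9  10  11
  0   0   0   0   0   0   0   0   0   0   0   0   0
  1   0   0   0   0   0  11  11  11  11  11  11  11
  2   0   0   0   0   2  11  11  11  11  13  13  13
  3   0   0   0   0   2  11  11  11  11  13  13  13
  4   0   0   0   0   2  11  11  11  11  13  13  13
  5   0   4   4   4   4  11  15  15  15  15  17  17
  6   0   4   4   4   4  11  15  15  15  15  17  17

17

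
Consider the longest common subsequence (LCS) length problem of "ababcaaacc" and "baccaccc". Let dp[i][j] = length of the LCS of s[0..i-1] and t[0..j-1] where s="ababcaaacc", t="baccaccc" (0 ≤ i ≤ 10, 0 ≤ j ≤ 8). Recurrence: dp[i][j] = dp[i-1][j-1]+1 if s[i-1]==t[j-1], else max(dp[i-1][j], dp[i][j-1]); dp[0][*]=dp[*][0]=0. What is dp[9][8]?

   ''  b  a  c  c  a  c  c  c
''  0  0  0  0  0  0  0  0  0
 a  0  0  1  1  1  1  1  1  1
 b  0  1  1  1  1  1  1  1  1
 a  0  1  2  2  2  2  2  2  2
 b  0  1  2  2  2  2  2  2  2
 c  0  1  2  3  3  3  3  3  3
 a  0  1  2  3  3  4  4  4  4
 a  0  1  2  3  3  4  4  4  4
 a  0  1  2  3  3  4  4  4  4
 c  0  1  2  3  4  4  5  5  5
 c  0  1  2  3  4  4  5  6  6

5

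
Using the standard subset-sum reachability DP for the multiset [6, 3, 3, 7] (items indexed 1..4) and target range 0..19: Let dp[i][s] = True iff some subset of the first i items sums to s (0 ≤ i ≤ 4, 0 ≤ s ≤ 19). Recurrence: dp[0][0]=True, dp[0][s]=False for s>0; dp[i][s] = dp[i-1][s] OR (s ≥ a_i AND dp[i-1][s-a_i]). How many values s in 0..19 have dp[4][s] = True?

i\s   0   1   2   3   4   5   6   7   8   9  10  11  12  13  14  15  16  17  18  19
  0   T   F   F   F   F   F   F   F   F   F   F   F   F   F   F   F   F   F   F   F
  1   T   F   F   F   F   F   T   F   F   F   F   F   F   F   F   F   F   F   F   F
  2   T   F   F   T   F   F   T   F   F   T   F   F   F   F   F   F   F   F   F   F
  3   T   F   F   T   F   F   T   F   F   T   F   F   T   F   F   F   F   F   F   F
  4   T   F   F   T   F   F   T   T   F   T   T   F   T   T   F   F   T   F   F   T

10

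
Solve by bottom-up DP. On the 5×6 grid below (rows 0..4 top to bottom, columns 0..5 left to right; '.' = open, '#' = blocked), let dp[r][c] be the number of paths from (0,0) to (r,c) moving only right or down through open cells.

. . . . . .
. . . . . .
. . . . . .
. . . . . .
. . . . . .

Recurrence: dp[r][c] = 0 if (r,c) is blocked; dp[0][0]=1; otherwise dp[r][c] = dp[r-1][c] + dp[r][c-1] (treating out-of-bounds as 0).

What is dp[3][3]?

20

r\c   0   1   2   3   4   5
  0   1   1   1   1   1   1
  1   1   2   3   4   5   6
  2   1   3   6  10  15  21
  3   1   4  10  20  35  56
  4   1   5  15  35  70 126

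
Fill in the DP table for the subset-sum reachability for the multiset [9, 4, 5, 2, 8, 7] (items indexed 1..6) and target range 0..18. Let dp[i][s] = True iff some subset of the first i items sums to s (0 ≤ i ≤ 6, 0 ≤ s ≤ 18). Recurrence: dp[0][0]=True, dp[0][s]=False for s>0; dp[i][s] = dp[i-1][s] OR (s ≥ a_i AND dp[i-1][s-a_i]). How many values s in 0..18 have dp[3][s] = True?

i\s   0   1   2   3   4   5   6   7   8   9  10  11  12  13  14  15  16  17  18
  0   T   F   F   F   F   F   F   F   F   F   F   F   F   F   F   F   F   F   F
  1   T   F   F   F   F   F   F   F   F   T   F   F   F   F   F   F   F   F   F
  2   T   F   F   F   T   F   F   F   F   T   F   F   F   T   F   F   F   F   F
  3   T   F   F   F   T   T   F   F   F   T   F   F   F   T   T   F   F   F   T
  4   T   F   T   F   T   T   T   T   F   T   F   T   F   T   T   T   T   F   T
  5   T   F   T   F   T   T   T   T   T   T   T   T   T   T   T   T   T   T   T
  6   T   F   T   F   T   T   T   T   T   T   T   T   T   T   T   T   T   T   T

7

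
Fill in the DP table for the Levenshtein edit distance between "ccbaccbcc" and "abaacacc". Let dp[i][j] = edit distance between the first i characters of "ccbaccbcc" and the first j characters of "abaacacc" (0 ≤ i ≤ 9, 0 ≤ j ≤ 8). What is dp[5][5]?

   ''  a  b  a  a  c  a  c  c
''  0  1  2  3  4  5  6  7  8
 c  1  1  2  3  4  4  5  6  7
 c  2  2  2  3  4  4  5  5  6
 b  3  3  2  3  4  5  5  6  6
 a  4  3  3  2  3  4  5  6  7
 c  5  4  4  3  3  3  4  5  6
 c  6  5  5  4  4  3  4  4  5
 b  7  6  5  5  5  4  4  5  5
 c  8  7  6  6  6  5  5  4  5
 c  9  8  7  7  7  6  6  5  4

3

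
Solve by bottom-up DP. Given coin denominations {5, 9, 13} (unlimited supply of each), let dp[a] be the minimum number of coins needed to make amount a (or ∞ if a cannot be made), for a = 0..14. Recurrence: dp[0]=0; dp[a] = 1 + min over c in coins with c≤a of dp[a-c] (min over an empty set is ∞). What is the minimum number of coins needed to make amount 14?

 a  0  1  2  3  4  5  6  7  8  9 10 11 12 13 14
dp  0  -  -  -  -  1  -  -  -  1  2  -  -  1  2
(- denotes ∞ / unreachable)

2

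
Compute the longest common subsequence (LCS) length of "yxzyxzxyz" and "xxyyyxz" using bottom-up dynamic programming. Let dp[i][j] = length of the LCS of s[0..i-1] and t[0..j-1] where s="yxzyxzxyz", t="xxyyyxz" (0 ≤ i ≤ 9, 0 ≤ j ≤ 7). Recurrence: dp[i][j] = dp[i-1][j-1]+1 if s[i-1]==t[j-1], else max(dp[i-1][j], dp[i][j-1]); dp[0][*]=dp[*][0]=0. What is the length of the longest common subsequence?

   ''  x  x  y  y  y  x  z
''  0  0  0  0  0  0  0  0
 y  0  0  0  1  1  1  1  1
 x  0  1  1  1  1  1  2  2
 z  0  1  1  1  1  1  2  3
 y  0  1  1  2  2  2  2  3
 x  0  1  2  2  2  2  3  3
 z  0  1  2  2  2  2  3  4
 x  0  1  2  2  2  2  3  4
 y  0  1  2  3  3  3  3  4
 z  0  1  2  3  3  3  3  4

4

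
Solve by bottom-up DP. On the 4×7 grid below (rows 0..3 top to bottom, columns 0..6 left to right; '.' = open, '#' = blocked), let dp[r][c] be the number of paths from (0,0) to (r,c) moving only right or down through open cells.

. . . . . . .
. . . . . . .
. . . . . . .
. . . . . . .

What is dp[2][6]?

28

r\c   0   1   2   3   4   5   6
  0   1   1   1   1   1   1   1
  1   1   2   3   4   5   6   7
  2   1   3   6  10  15  21  28
  3   1   4  10  20  35  56  84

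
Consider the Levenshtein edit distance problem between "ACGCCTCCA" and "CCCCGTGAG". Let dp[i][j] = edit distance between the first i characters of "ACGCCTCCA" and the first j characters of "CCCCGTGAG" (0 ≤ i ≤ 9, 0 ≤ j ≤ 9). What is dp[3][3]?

   ''  C  C  C  C  G  T  G  A  G
''  0  1  2  3  4  5  6  7  8  9
 A  1  1  2  3  4  5  6  7  7  8
 C  2  1  1  2  3  4  5  6  7  8
 G  3  2  2  2  3  3  4  5  6  7
 C  4  3  2  2  2  3  4  5  6  7
 C  5  4  3  2  2  3  4  5  6  7
 T  6  5  4  3  3  3  3  4  5  6
 C  7  6  5  4  3  4  4  4  5  6
 C  8  7  6  5  4  4  5  5  5  6
 A  9  8  7  6  5  5  5  6  5  6

2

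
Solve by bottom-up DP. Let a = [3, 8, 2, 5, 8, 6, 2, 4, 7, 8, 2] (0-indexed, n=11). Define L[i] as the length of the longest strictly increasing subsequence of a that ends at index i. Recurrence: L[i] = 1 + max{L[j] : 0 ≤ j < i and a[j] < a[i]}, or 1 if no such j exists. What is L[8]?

   i    0    1    2    3    4    5    6    7    8    9   10
a[i]    3    8    2    5    8    6    2    4    7    8    2
L[i]    1    2    1    2    3    3    1    2    4    5    1

4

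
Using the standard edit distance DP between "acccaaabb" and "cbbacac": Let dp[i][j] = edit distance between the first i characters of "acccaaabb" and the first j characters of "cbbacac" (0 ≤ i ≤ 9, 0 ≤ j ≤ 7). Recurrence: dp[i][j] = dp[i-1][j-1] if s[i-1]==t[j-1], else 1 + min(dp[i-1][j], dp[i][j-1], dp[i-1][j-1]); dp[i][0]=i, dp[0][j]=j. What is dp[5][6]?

4

   ''  c  b  b  a  c  a  c
''  0  1  2  3  4  5  6  7
 a  1  1  2  3  3  4  5  6
 c  2  1  2  3  4  3  4  5
 c  3  2  2  3  4  4  4  4
 c  4  3  3  3  4  4  5  4
 a  5  4  4  4  3  4  4  5
 a  6  5  5  5  4  4  4  5
 a  7  6  6  6  5  5  4  5
 b  8  7  6  6  6  6  5  5
 b  9  8  7  6  7  7  6  6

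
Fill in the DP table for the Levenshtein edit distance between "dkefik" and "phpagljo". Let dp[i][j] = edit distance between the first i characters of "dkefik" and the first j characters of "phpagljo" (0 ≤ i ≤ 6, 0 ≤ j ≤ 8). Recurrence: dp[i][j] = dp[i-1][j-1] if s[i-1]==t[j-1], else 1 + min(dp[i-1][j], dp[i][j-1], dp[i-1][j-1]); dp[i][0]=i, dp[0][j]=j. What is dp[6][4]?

6

   ''  p  h  p  a  g  l  j  o
''  0  1  2  3  4  5  6  7  8
 d  1  1  2  3  4  5  6  7  8
 k  2  2  2  3  4  5  6  7  8
 e  3  3  3  3  4  5  6  7  8
 f  4  4  4  4  4  5  6  7  8
 i  5  5  5  5  5  5  6  7  8
 k  6  6  6  6  6  6  6  7  8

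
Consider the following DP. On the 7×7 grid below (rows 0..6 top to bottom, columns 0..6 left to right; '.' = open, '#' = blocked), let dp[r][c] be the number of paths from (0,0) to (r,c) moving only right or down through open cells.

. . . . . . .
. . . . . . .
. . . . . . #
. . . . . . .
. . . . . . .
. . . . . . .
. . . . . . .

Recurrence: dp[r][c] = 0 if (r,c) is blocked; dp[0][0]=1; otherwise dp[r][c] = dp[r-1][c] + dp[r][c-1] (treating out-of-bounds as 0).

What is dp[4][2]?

r\c   0   1   2   3   4   5   6
  0   1   1   1   1   1   1   1
  1   1   2   3   4   5   6   7
  2   1   3   6  10  15  21   0
  3   1   4  10  20  35  56  56
  4   1   5  15  35  70 126 182
  5   1   6  21  56 126 252 434
  6   1   7  28  84 210 462 896

15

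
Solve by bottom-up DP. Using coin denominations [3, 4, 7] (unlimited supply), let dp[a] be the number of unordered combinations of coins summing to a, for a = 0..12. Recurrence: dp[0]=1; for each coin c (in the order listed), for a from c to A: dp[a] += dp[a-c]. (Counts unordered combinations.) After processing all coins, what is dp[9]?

1

after  coin     0     1     2     3     4     5     6     7     8     9    10    11    12
          3     1     0     0     1     0     0     1     0     0     1     0     0     1
          4     1     0     0     1     1     0     1     1     1     1     1     1     2
          7     1     0     0     1     1     0     1     2     1     1     2     2     2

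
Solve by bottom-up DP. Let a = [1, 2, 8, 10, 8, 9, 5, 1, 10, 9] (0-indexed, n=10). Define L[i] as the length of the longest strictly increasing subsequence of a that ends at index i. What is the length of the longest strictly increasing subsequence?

   i    0    1    2    3    4    5    6    7    8    9
a[i]    1    2    8   10    8    9    5    1   10    9
L[i]    1    2    3    4    3    4    3    1    5    4

5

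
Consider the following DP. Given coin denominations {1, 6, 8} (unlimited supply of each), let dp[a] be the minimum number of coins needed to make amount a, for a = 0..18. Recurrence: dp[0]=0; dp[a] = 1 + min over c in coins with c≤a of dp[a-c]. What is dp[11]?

4

 a  0  1  2  3  4  5  6  7  8  9 10 11 12 13 14 15 16 17 18
dp  0  1  2  3  4  5  1  2  1  2  3  4  2  3  2  3  2  3  3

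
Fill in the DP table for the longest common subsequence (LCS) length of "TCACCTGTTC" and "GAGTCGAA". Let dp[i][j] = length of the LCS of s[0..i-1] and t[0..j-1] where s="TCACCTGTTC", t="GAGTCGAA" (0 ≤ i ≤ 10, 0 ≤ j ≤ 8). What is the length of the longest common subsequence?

   ''  G  A  G  T  C  G  A  A
''  0  0  0  0  0  0  0  0  0
 T  0  0  0  0  1  1  1  1  1
 C  0  0  0  0  1  2  2  2  2
 A  0  0  1  1  1  2  2  3  3
 C  0  0  1  1  1  2  2  3  3
 C  0  0  1  1  1  2  2  3  3
 T  0  0  1  1  2  2  2  3  3
 G  0  1  1  2  2  2  3  3  3
 T  0  1  1  2  3  3  3  3  3
 T  0  1  1  2  3  3  3  3  3
 C  0  1  1  2  3  4  4  4  4

4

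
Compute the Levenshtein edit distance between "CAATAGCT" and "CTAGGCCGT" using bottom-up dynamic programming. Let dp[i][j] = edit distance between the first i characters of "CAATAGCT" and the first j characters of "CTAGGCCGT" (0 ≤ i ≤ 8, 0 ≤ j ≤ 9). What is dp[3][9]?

   ''  C  T  A  G  G  C  C  G  T
''  0  1  2  3  4  5  6  7  8  9
 C  1  0  1  2  3  4  5  6  7  8
 A  2  1  1  1  2  3  4  5  6  7
 A  3  2  2  1  2  3  4  5  6  7
 T  4  3  2  2  2  3  4  5  6  6
 A  5  4  3  2  3  3  4  5  6  7
 G  6  5  4  3  2  3  4  5  5  6
 C  7  6  5  4  3  3  3  4  5  6
 T  8  7  6  5  4  4  4  4  5  5

7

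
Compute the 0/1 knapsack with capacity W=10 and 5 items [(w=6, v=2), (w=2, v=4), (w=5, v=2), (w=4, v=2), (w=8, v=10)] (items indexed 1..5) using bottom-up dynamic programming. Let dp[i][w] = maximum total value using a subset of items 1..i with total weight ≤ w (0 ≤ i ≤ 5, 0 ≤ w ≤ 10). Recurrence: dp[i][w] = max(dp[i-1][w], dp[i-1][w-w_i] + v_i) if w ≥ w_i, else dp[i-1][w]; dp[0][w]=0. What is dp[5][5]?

4

i\w   0   1   2   3   4   5   6   7   8   9  10
  0   0   0   0   0   0   0   0   0   0   0   0
  1   0   0   0   0   0   0   2   2   2   2   2
  2   0   0   4   4   4   4   4   4   6   6   6
  3   0   0   4   4   4   4   4   6   6   6   6
  4   0   0   4   4   4   4   6   6   6   6   6
  5   0   0   4   4   4   4   6   6  10  10  14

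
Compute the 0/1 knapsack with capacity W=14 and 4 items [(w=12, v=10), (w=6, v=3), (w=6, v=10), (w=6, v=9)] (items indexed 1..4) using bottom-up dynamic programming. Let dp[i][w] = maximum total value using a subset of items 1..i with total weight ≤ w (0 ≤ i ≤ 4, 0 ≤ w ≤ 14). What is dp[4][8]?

10

i\w   0   1   2   3   4   5   6   7   8   9  10  11  12  13  14
  0   0   0   0   0   0   0   0   0   0   0   0   0   0   0   0
  1   0   0   0   0   0   0   0   0   0   0   0   0  10  10  10
  2   0   0   0   0   0   0   3   3   3   3   3   3  10  10  10
  3   0   0   0   0   0   0  10  10  10  10  10  10  13  13  13
  4   0   0   0   0   0   0  10  10  10  10  10  10  19  19  19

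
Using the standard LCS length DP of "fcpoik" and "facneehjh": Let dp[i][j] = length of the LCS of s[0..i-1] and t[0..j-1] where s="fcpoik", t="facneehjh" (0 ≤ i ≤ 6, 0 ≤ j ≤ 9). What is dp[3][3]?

   ''  f  a  c  n  e  e  h  j  h
''  0  0  0  0  0  0  0  0  0  0
 f  0  1  1  1  1  1  1  1  1  1
 c  0  1  1  2  2  2  2  2  2  2
 p  0  1  1  2  2  2  2  2  2  2
 o  0  1  1  2  2  2  2  2  2  2
 i  0  1  1  2  2  2  2  2  2  2
 k  0  1  1  2  2  2  2  2  2  2

2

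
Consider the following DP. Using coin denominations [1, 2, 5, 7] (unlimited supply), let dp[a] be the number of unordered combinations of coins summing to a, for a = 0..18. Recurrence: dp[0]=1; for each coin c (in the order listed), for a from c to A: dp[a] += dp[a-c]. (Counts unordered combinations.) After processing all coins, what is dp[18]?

after  coin     0     1     2     3     4     5     6     7     8     9    10    11    12    13    14    15    16    17    18
          1     1     1     1     1     1     1     1     1     1     1     1     1     1     1     1     1     1     1     1
          2     1     1     2     2     3     3     4     4     5     5     6     6     7     7     8     8     9     9    10
          5     1     1     2     2     3     4     5     6     7     8    10    11    13    14    16    18    20    22    24
          7     1     1     2     2     3     4     5     7     8    10    12    14    17    19    23    26    30    34    38

38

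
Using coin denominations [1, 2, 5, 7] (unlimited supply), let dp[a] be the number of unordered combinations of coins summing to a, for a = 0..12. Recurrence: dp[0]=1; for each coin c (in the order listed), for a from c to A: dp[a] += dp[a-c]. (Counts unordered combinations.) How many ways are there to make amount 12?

17

after  coin     0     1     2     3     4     5     6     7     8     9    10    11    12
          1     1     1     1     1     1     1     1     1     1     1     1     1     1
          2     1     1     2     2     3     3     4     4     5     5     6     6     7
          5     1     1     2     2     3     4     5     6     7     8    10    11    13
          7     1     1     2     2     3     4     5     7     8    10    12    14    17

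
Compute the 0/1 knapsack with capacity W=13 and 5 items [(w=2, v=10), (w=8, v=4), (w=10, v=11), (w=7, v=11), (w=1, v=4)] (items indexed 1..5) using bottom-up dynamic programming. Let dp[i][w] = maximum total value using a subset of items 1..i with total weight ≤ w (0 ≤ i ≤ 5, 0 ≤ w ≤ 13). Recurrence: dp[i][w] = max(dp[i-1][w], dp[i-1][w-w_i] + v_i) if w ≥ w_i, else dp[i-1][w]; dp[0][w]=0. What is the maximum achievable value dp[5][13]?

i\w   0   1   2   3   4   5   6   7   8   9  10  11  12  13
  0   0   0   0   0   0   0   0   0   0   0   0   0   0   0
  1   0   0  10  10  10  10  10  10  10  10  10  10  10  10
  2   0   0  10  10  10  10  10  10  10  10  14  14  14  14
  3   0   0  10  10  10  10  10  10  10  10  14  14  21  21
  4   0   0  10  10  10  10  10  11  11  21  21  21  21  21
  5   0   4  10  14  14  14  14  14  15  21  25  25  25  25

25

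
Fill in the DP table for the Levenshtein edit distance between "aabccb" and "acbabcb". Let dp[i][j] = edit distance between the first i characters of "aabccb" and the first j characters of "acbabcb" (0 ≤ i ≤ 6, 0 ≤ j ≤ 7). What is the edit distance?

3

   ''  a  c  b  a  b  c  b
''  0  1  2  3  4  5  6  7
 a  1  0  1  2  3  4  5  6
 a  2  1  1  2  2  3  4  5
 b  3  2  2  1  2  2  3  4
 c  4  3  2  2  2  3  2  3
 c  5  4  3  3  3  3  3  3
 b  6  5  4  3  4  3  4  3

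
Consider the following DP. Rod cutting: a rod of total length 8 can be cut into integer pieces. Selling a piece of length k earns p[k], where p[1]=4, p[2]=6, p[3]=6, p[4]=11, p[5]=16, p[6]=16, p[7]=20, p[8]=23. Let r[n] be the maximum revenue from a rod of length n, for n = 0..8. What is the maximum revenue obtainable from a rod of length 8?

   n    0    1    2    3    4    5    6    7    8
r[n]    0    4    8   12   16   20   24   28   32

32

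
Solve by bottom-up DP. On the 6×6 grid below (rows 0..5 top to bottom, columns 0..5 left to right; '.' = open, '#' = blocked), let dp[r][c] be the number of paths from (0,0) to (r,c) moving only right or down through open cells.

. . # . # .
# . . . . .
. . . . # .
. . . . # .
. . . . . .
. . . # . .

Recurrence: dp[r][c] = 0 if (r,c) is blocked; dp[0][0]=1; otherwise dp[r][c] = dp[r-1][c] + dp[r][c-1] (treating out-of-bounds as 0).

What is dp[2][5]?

r\c   0   1   2   3   4   5
  0   1   1   0   0   0   0
  1   0   1   1   1   1   1
  2   0   1   2   3   0   1
  3   0   1   3   6   0   1
  4   0   1   4  10  10  11
  5   0   1   5   0  10  21

1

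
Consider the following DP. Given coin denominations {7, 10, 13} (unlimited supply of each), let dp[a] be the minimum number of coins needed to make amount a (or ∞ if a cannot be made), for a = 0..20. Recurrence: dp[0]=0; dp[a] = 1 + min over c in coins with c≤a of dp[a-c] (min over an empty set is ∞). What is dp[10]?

 a  0  1  2  3  4  5  6  7  8  9 10 11 12 13 14 15 16 17 18 19 20
dp  0  -  -  -  -  -  -  1  -  -  1  -  -  1  2  -  -  2  -  -  2
(- denotes ∞ / unreachable)

1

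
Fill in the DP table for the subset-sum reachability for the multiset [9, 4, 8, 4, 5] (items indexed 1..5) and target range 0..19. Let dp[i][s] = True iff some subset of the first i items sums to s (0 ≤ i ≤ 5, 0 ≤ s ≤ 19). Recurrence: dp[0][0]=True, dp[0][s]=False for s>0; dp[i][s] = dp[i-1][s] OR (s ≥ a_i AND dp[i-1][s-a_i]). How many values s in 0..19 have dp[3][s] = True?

i\s   0   1   2   3   4   5   6   7   8   9  10  11  12  13  14  15  16  17  18  19
  0   T   F   F   F   F   F   F   F   F   F   F   F   F   F   F   F   F   F   F   F
  1   T   F   F   F   F   F   F   F   F   T   F   F   F   F   F   F   F   F   F   F
  2   T   F   F   F   T   F   F   F   F   T   F   F   F   T   F   F   F   F   F   F
  3   T   F   F   F   T   F   F   F   T   T   F   F   T   T   F   F   F   T   F   F
  4   T   F   F   F   T   F   F   F   T   T   F   F   T   T   F   F   T   T   F   F
  5   T   F   F   F   T   T   F   F   T   T   F   F   T   T   T   F   T   T   T   F

7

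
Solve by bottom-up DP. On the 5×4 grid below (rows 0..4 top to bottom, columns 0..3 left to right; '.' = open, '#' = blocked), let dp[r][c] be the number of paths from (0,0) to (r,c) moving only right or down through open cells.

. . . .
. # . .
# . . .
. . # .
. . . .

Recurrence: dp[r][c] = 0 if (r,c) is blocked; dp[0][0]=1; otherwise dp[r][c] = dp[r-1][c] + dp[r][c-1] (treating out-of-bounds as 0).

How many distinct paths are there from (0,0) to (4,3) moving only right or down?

r\c   0   1   2   3
  0   1   1   1   1
  1   1   0   1   2
  2   0   0   1   3
  3   0   0   0   3
  4   0   0   0   3

3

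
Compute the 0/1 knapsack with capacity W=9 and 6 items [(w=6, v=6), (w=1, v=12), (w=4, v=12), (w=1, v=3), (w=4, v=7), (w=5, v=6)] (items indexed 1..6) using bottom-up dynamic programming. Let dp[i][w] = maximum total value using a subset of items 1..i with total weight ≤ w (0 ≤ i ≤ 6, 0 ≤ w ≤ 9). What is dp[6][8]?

27

i\w   0   1   2   3   4   5   6   7   8   9
  0   0   0   0   0   0   0   0   0   0   0
  1   0   0   0   0   0   0   6   6   6   6
  2   0  12  12  12  12  12  12  18  18  18
  3   0  12  12  12  12  24  24  24  24  24
  4   0  12  15  15  15  24  27  27  27  27
  5   0  12  15  15  15  24  27  27  27  31
  6   0  12  15  15  15  24  27  27  27  31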